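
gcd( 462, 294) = 42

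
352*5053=1778656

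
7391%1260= 1091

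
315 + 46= 361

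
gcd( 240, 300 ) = 60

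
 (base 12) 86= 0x66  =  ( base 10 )102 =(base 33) 33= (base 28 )3I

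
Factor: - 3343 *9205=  - 5^1*7^1*263^1*3343^1  =  - 30772315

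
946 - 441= 505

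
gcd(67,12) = 1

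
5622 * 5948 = 33439656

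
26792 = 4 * 6698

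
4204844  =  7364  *571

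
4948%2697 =2251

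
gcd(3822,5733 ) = 1911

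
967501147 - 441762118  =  525739029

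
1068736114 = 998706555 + 70029559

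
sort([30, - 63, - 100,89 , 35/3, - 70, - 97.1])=[ - 100, - 97.1, - 70,- 63, 35/3,30, 89 ]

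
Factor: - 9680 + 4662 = -2^1*13^1* 193^1 = -  5018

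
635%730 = 635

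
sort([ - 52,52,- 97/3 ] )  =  [ - 52, - 97/3,52 ] 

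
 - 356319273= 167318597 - 523637870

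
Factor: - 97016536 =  - 2^3 * 67^1 * 181001^1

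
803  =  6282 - 5479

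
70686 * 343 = 24245298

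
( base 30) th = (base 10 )887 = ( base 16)377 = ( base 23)1FD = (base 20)247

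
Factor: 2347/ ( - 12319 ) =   -  97^ (-1)* 127^(-1 )*2347^1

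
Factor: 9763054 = 2^1*7^2*99623^1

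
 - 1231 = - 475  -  756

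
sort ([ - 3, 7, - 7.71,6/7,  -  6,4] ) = [ - 7.71,-6 , - 3,6/7, 4, 7]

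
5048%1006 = 18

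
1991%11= 0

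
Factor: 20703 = 3^1*67^1*103^1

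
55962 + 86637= 142599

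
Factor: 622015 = 5^1* 31^1  *4013^1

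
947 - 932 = 15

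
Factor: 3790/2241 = 2^1*3^( - 3)* 5^1 * 83^( - 1 )*379^1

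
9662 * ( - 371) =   -  3584602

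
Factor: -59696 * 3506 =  - 209294176  =  - 2^5*7^1*13^1*41^1*1753^1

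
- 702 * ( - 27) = 18954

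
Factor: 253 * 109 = 27577 =11^1*23^1*109^1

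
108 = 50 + 58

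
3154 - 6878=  - 3724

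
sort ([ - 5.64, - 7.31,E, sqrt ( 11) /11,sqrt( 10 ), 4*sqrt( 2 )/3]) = [ - 7.31, - 5.64, sqrt(11) /11, 4 * sqrt(2 )/3,E,sqrt ( 10 )]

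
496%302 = 194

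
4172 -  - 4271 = 8443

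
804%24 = 12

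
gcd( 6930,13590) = 90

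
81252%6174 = 990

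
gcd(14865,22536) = 3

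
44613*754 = 33638202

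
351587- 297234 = 54353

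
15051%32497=15051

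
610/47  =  610/47 = 12.98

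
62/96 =31/48  =  0.65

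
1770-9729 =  - 7959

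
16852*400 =6740800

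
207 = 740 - 533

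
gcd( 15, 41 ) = 1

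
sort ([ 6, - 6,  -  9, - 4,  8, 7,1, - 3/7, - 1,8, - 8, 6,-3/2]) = [-9, - 8,-6,-4, - 3/2, - 1, - 3/7, 1, 6,6, 7, 8, 8 ]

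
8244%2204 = 1632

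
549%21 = 3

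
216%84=48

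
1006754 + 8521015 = 9527769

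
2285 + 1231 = 3516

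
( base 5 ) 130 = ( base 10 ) 40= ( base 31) 19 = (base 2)101000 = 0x28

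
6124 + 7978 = 14102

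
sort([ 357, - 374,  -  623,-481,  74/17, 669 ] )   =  [ - 623 , - 481, - 374, 74/17,357,  669 ] 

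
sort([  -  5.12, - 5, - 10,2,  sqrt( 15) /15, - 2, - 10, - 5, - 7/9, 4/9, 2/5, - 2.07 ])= [- 10, - 10, -5.12, - 5, - 5, - 2.07, - 2,  -  7/9,  sqrt( 15) /15, 2/5,  4/9 , 2 ] 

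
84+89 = 173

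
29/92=29/92 = 0.32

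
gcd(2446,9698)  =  2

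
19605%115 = 55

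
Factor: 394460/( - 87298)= - 2^1*5^1*11^2*163^1*43649^( - 1 )   =  - 197230/43649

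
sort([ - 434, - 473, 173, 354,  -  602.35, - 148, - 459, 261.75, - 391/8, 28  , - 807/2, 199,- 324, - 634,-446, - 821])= [ - 821, - 634, - 602.35,-473, - 459, - 446, - 434, - 807/2,-324 , - 148, - 391/8, 28, 173, 199, 261.75, 354] 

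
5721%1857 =150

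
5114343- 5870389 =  - 756046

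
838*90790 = 76082020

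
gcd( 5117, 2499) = 119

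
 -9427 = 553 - 9980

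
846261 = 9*94029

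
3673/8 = 3673/8 = 459.12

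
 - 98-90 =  - 188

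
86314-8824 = 77490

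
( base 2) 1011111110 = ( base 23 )1a7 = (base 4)23332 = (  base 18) 26a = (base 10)766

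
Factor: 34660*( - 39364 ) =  - 1364356240= - 2^4*5^1*13^1*757^1*1733^1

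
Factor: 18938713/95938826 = 2^(-1) * 103^1*227^ ( - 1) * 183871^1*211319^( - 1)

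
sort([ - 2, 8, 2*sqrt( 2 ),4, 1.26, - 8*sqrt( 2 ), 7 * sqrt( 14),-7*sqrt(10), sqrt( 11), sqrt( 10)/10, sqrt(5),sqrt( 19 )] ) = [ - 7 * sqrt( 10 ),  -  8*sqrt ( 2),-2,sqrt( 10 ) /10,1.26, sqrt( 5 ), 2*sqrt ( 2), sqrt (11 ), 4,sqrt ( 19 ), 8, 7*sqrt( 14 ) ]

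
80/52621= 80/52621   =  0.00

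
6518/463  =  6518/463 = 14.08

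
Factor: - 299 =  - 13^1*23^1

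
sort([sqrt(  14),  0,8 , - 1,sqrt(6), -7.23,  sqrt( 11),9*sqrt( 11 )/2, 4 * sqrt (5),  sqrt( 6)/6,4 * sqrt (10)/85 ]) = [- 7.23, - 1, 0,  4 * sqrt( 10) /85,sqrt(6)/6,sqrt( 6), sqrt( 11 ),  sqrt( 14),8, 4 * sqrt(5),9 * sqrt( 11) /2]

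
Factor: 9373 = 7^1 * 13^1 * 103^1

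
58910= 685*86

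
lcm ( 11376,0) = 0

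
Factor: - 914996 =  - 2^2*31^1* 47^1 * 157^1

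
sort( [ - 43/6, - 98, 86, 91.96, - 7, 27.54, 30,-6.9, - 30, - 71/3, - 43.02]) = [ - 98,  -  43.02, - 30, - 71/3, - 43/6, - 7 , -6.9, 27.54,30, 86,91.96]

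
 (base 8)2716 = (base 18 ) 4aa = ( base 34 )19O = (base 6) 10514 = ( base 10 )1486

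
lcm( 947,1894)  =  1894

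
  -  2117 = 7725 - 9842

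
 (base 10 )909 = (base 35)PY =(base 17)328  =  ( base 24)1DL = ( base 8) 1615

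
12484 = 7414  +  5070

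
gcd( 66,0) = 66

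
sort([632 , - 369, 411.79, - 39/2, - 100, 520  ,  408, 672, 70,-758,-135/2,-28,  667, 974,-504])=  [-758, - 504,-369,  -  100,  -  135/2, - 28, - 39/2,70, 408, 411.79  ,  520 , 632, 667, 672,974 ]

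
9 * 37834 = 340506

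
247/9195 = 247/9195 = 0.03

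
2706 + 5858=8564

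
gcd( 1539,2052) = 513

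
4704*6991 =32885664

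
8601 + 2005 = 10606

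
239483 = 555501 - 316018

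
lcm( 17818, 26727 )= 53454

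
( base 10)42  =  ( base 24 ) 1i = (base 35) 17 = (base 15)2C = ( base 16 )2a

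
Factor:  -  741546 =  - 2^1*3^2* 13^1*3169^1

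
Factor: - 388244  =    -  2^2*31^2*101^1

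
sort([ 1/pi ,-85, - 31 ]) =[ - 85, - 31,1/pi]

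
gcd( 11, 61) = 1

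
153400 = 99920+53480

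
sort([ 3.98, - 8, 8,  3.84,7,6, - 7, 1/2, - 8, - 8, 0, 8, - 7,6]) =[ - 8, - 8, - 8, - 7, - 7,  0, 1/2, 3.84,3.98,6, 6,7,8 , 8]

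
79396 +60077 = 139473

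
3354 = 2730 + 624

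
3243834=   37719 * 86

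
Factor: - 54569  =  -197^1* 277^1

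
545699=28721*19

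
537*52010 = 27929370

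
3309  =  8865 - 5556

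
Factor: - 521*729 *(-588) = 223327692= 2^2 * 3^7*7^2*521^1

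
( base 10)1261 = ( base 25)20B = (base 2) 10011101101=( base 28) 1h1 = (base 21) 2i1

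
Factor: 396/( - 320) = -2^( - 4)*3^2*5^( - 1 ) * 11^1 = - 99/80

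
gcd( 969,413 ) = 1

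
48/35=48/35 = 1.37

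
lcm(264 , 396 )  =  792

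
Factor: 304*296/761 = 89984/761 =2^7*19^1*37^1*761^(  -  1 )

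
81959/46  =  1781 + 33/46 = 1781.72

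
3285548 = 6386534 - 3100986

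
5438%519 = 248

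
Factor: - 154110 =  - 2^1*3^1*5^1 * 11^1 * 467^1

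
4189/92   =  45+49/92 =45.53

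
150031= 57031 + 93000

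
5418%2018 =1382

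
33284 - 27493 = 5791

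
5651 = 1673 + 3978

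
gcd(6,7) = 1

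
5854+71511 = 77365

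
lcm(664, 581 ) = 4648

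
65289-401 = 64888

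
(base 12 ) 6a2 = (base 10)986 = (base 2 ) 1111011010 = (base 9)1315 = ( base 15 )45b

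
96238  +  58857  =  155095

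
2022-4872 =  - 2850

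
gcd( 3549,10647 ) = 3549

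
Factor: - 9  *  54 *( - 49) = 2^1 *3^5*7^2 = 23814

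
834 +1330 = 2164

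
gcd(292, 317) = 1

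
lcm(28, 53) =1484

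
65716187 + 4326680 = 70042867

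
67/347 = 67/347 = 0.19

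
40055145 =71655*559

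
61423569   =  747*82227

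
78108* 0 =0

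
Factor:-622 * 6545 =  - 4070990 = -2^1*5^1*7^1 * 11^1*17^1 * 311^1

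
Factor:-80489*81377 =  - 6549953353 = - 19^1*4283^1 * 80489^1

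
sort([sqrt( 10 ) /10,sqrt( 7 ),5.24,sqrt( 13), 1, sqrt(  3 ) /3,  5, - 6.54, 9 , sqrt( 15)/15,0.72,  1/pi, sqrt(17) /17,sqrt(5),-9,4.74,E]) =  [-9, - 6.54, sqrt( 17 )/17, sqrt( 15)/15 , sqrt( 10 )/10, 1/pi, sqrt(3)/3,0.72 , 1, sqrt( 5)  ,  sqrt(7), E , sqrt( 13), 4.74,5,  5.24,  9]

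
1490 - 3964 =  - 2474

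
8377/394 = 21 + 103/394 = 21.26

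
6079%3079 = 3000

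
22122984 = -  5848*( - 3783)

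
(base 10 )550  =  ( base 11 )460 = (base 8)1046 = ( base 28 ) JI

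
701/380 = 701/380 = 1.84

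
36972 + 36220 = 73192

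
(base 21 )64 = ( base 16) 82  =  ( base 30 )4a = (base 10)130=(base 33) 3V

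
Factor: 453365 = 5^1*11^1*8243^1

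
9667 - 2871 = 6796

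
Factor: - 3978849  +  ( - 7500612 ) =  - 11479461 = - 3^1 * 7^1*23^1 * 23767^1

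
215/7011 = 215/7011= 0.03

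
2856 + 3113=5969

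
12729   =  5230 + 7499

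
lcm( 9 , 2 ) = 18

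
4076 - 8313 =  -  4237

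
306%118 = 70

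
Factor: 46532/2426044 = 11633/606511 =617^( - 1 )* 983^( - 1 )*11633^1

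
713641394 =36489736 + 677151658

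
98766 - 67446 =31320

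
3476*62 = 215512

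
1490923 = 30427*49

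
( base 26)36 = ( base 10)84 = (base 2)1010100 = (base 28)30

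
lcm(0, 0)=0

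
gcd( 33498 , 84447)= 9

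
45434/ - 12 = -3787+5/6 = -  3786.17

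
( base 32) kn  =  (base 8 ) 1227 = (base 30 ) M3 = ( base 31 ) lc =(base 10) 663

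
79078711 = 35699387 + 43379324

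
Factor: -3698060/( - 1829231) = 2^2 * 5^1 * 521^(-1)*3511^ (-1)*184903^1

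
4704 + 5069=9773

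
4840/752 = 605/94 = 6.44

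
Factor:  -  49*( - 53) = 2597=7^2*53^1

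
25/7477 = 25/7477 = 0.00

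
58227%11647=11639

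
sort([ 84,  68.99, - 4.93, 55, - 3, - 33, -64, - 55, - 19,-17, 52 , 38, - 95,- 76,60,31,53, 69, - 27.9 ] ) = [ - 95 ,-76,  -  64, - 55, - 33, - 27.9, - 19, - 17 ,-4.93, -3,31 , 38, 52,  53, 55,60,68.99,69,84] 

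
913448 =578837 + 334611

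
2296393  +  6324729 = 8621122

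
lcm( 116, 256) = 7424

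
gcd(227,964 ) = 1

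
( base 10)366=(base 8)556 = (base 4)11232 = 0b101101110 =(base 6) 1410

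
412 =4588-4176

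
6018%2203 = 1612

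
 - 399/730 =-399/730= -  0.55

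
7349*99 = 727551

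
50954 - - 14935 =65889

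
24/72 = 1/3 = 0.33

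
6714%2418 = 1878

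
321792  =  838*384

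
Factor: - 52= -2^2*13^1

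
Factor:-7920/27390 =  - 2^3*3^1 *83^( -1 )  =  -  24/83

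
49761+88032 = 137793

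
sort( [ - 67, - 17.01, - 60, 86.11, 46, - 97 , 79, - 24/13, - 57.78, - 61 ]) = [ - 97, - 67 , - 61, - 60, - 57.78, - 17.01, - 24/13,46,79, 86.11 ] 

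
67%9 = 4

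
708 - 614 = 94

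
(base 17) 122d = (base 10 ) 5538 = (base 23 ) aai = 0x15A2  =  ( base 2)1010110100010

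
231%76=3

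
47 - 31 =16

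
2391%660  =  411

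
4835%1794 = 1247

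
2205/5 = 441 = 441.00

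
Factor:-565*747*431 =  - 181905705 = - 3^2*5^1*83^1*113^1*431^1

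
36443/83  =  36443/83 = 439.07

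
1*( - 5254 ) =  - 5254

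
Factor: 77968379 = 31^1*541^1 * 4649^1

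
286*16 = 4576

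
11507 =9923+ 1584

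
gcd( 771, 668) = 1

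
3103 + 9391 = 12494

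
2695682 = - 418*( - 6449)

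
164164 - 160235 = 3929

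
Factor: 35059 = 35059^1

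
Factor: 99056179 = 239^1 *414461^1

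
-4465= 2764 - 7229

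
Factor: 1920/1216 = 2^1*3^1 * 5^1*19^ ( - 1) = 30/19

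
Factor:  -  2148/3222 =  - 2/3 = - 2^1*3^( - 1 ) 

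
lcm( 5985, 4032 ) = 383040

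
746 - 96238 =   -  95492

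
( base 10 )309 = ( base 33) 9c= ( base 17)113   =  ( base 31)9u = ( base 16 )135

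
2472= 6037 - 3565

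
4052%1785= 482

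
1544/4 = 386 =386.00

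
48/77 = 48/77 = 0.62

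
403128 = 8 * 50391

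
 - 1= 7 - 8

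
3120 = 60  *52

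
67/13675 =67/13675= 0.00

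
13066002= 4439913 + 8626089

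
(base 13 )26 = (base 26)16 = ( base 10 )32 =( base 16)20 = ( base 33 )W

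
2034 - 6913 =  - 4879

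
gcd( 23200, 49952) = 32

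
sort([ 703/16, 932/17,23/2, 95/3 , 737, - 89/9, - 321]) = [ - 321, - 89/9, 23/2, 95/3, 703/16,  932/17, 737]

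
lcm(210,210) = 210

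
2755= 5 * 551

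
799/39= 799/39=20.49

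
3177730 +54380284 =57558014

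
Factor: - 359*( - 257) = 92263=257^1*359^1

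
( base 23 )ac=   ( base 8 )362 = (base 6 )1042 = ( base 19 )CE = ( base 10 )242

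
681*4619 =3145539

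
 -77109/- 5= 77109/5 = 15421.80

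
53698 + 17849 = 71547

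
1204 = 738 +466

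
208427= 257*811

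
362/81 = 362/81 = 4.47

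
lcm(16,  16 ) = 16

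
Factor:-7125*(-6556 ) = 2^2*3^1*5^3*11^1*19^1*149^1 = 46711500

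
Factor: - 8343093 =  - 3^1*11^1 * 37^1  *6833^1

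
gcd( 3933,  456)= 57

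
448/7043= 448/7043  =  0.06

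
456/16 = 57/2 = 28.50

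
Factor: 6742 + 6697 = 13439 =89^1*151^1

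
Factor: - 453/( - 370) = 2^ (  -  1 )*3^1* 5^( - 1)*37^ (  -  1)*151^1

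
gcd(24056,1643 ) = 31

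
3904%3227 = 677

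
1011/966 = 337/322= 1.05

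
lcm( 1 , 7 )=7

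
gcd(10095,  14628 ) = 3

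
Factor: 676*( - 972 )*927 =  - 2^4*3^7*13^2*103^1 = - 609105744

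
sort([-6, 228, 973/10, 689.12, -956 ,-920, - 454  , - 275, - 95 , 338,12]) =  [ -956, - 920, - 454, - 275 , - 95, - 6, 12,973/10,228, 338, 689.12 ] 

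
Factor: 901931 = 901931^1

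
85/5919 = 85/5919 = 0.01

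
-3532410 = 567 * ( - 6230 ) 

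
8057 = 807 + 7250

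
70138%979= 629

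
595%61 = 46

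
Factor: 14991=3^1*19^1*263^1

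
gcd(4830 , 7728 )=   966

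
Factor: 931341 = 3^1*310447^1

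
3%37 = 3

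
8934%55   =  24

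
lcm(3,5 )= 15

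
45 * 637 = 28665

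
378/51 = 126/17 = 7.41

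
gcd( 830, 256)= 2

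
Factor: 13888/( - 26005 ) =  - 1984/3715 = - 2^6*5^ ( - 1)*31^1*743^( - 1 )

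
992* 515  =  510880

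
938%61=23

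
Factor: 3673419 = 3^1*1224473^1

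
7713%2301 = 810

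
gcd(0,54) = 54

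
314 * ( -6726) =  - 2111964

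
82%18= 10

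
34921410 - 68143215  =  -33221805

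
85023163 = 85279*997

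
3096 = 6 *516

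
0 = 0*5531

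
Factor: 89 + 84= 173  =  173^1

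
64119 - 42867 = 21252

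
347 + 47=394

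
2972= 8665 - 5693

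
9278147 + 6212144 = 15490291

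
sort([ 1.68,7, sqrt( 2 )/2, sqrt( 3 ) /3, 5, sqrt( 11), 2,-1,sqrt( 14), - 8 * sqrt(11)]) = [-8* sqrt( 11 ),  -  1, sqrt( 3)/3,sqrt( 2) /2,1.68,2,sqrt(11),sqrt(14), 5, 7 ]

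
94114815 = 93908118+206697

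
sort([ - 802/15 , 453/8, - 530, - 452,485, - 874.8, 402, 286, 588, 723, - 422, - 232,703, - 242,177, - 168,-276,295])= [ - 874.8, - 530, - 452, - 422, - 276, - 242,-232, - 168,  -  802/15,453/8,177,286,295,402,485,588,703, 723] 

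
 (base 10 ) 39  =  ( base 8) 47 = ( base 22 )1H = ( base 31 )18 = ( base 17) 25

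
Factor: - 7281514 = -2^1*197^1*18481^1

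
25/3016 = 25/3016 = 0.01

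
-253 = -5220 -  - 4967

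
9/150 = 3/50=0.06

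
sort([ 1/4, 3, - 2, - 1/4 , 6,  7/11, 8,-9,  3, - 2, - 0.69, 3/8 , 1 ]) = [ - 9, - 2, - 2, - 0.69,- 1/4  ,  1/4,3/8,  7/11, 1,3, 3 , 6,8] 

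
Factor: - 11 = -11^1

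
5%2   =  1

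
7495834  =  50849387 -43353553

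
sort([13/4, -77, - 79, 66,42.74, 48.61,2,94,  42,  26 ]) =[- 79, - 77, 2,13/4, 26,42,42.74,48.61,66, 94]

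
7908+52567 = 60475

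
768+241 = 1009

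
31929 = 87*367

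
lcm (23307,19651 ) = 1002201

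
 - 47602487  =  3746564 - 51349051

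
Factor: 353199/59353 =363/61 = 3^1*11^2 * 61^( - 1 ) 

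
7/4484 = 7/4484  =  0.00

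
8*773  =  6184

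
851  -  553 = 298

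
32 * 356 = 11392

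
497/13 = 497/13  =  38.23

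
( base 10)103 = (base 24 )47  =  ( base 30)3D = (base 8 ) 147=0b1100111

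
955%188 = 15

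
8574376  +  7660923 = 16235299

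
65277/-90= - 7253/10 = - 725.30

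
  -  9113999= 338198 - 9452197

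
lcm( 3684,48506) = 291036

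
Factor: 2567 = 17^1*151^1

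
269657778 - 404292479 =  - 134634701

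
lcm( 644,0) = 0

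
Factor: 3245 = 5^1*11^1*59^1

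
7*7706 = 53942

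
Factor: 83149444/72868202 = 41574722/36434101 =2^1*7^1*11^( - 1 )*43^1*69061^1*3312191^( - 1)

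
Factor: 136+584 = 720 = 2^4*3^2*5^1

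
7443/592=12 + 339/592=12.57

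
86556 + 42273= 128829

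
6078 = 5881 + 197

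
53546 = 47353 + 6193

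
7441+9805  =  17246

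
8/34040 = 1/4255  =  0.00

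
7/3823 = 7/3823 = 0.00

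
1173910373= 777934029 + 395976344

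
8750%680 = 590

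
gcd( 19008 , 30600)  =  72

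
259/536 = 259/536=0.48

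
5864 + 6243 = 12107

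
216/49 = 4 + 20/49 = 4.41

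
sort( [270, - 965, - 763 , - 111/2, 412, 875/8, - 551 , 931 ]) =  [ - 965, - 763,-551, - 111/2 , 875/8,270 , 412,931 ]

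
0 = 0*648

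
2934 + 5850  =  8784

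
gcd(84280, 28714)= 98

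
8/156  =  2/39 = 0.05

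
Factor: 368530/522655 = 538/763 = 2^1*7^(-1)*109^(-1) * 269^1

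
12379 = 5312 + 7067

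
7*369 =2583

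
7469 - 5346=2123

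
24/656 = 3/82 = 0.04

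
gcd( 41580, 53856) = 396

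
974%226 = 70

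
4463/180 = 4463/180 = 24.79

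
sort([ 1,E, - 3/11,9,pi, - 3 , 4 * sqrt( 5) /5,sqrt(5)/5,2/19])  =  [-3, - 3/11,2/19, sqrt(5)/5,1,  4*sqrt(5)/5, E, pi,9]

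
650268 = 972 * 669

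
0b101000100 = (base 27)c0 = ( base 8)504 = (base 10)324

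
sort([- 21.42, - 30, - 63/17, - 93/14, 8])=[ - 30, -21.42, - 93/14, - 63/17,8]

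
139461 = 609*229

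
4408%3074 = 1334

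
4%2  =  0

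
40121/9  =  4457 + 8/9 =4457.89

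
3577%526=421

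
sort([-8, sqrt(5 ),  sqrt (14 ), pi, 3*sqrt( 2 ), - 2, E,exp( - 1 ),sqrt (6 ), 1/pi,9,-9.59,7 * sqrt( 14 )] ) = [ - 9.59 , - 8, - 2, 1/pi, exp( - 1 ),  sqrt( 5 ),  sqrt (6 ), E, pi,sqrt( 14 ), 3 * sqrt(2 ), 9,7*  sqrt( 14 )] 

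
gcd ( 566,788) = 2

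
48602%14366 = 5504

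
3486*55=191730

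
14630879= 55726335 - 41095456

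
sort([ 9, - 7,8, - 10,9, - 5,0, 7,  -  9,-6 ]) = [ - 10, - 9, -7 ,-6,  -  5, 0,7, 8,9, 9 ]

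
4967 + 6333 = 11300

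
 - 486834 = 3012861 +-3499695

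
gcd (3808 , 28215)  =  1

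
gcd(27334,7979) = 79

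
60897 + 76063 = 136960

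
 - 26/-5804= 13/2902= 0.00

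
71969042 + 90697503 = 162666545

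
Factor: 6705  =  3^2*5^1*149^1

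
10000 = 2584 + 7416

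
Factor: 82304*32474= 2^8 * 13^1*643^1*1249^1=2672740096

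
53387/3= 17795 + 2/3  =  17795.67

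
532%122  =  44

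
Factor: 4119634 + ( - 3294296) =2^1*73^1*5653^1= 825338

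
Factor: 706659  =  3^1*235553^1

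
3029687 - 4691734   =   - 1662047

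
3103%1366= 371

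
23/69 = 1/3 = 0.33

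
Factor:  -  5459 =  - 53^1*103^1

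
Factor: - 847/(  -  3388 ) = 1/4 = 2^( - 2 ) 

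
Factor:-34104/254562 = -2^2*7^1*11^( - 1 )*19^ (- 1) =- 28/209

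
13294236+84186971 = 97481207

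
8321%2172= 1805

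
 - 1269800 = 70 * ( - 18140 )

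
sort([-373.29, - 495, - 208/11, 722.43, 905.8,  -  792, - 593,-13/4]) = [ - 792, -593,-495, - 373.29,-208/11, - 13/4, 722.43, 905.8]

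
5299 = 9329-4030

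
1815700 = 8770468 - 6954768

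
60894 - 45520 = 15374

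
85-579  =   - 494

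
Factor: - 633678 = -2^1 * 3^1*105613^1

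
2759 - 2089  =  670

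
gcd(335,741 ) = 1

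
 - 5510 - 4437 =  - 9947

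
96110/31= 96110/31 = 3100.32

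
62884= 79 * 796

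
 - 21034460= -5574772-15459688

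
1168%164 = 20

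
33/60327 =11/20109  =  0.00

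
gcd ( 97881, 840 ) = 21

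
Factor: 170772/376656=2^(  -  2)*59^(-1)*107^1 = 107/236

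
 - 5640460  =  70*( -80578)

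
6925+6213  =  13138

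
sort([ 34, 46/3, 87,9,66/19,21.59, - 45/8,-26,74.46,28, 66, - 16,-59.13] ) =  [ - 59.13, - 26,  -  16, - 45/8,66/19,9,46/3, 21.59,28, 34,  66, 74.46,87]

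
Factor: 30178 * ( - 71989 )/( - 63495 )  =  2172484042/63495 = 2^1*3^(-2)*5^( - 1) * 17^(  -  1)*79^1 * 83^(-1 )*191^1 * 193^1*373^1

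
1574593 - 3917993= - 2343400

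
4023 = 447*9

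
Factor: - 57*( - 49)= 2793 = 3^1*7^2*19^1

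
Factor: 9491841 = 3^2 * 1054649^1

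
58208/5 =11641 + 3/5 = 11641.60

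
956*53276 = 50931856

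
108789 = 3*36263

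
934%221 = 50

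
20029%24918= 20029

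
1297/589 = 2 + 119/589 = 2.20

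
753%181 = 29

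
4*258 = 1032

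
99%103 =99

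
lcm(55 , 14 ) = 770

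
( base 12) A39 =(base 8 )2715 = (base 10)1485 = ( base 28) 1P1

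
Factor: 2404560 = 2^4* 3^1*5^1 * 43^1 * 233^1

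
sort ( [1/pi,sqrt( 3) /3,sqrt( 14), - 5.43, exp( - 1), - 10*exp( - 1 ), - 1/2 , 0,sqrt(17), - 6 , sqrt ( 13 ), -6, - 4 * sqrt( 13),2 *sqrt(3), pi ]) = [ -4 * sqrt( 13 ),-6, - 6, - 5.43 , - 10*exp( - 1 ),-1/2,0, 1/pi, exp( - 1),sqrt(3 )/3, pi, 2*sqrt(3 ), sqrt (13 ),sqrt(14),  sqrt( 17 )]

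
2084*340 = 708560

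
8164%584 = 572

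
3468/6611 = 3468/6611 =0.52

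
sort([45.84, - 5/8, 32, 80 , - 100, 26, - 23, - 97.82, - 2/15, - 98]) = [ - 100, - 98, - 97.82, - 23, - 5/8,-2/15, 26 , 32, 45.84,80] 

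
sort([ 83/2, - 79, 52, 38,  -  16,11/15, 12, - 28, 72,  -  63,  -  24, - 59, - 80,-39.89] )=[ -80,-79, -63,-59, - 39.89, - 28 , - 24, - 16,11/15, 12, 38 , 83/2, 52,72]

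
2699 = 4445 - 1746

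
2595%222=153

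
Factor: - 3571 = - 3571^1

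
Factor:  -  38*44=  - 2^3*11^1*19^1 = - 1672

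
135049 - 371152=  -  236103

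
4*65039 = 260156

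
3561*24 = 85464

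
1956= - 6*( - 326) 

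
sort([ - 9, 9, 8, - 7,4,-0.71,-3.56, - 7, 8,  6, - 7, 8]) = [ - 9 , - 7,-7,-7, - 3.56,-0.71,4 , 6,8, 8, 8, 9]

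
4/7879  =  4/7879 = 0.00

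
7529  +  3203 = 10732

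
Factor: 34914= 2^1 *3^1*11^1*23^2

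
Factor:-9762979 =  - 19^1 *513841^1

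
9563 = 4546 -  - 5017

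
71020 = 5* 14204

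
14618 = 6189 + 8429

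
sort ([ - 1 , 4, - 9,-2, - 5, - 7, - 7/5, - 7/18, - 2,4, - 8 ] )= [- 9  , - 8, - 7, - 5,- 2, - 2, - 7/5, - 1, - 7/18, 4 , 4]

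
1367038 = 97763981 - 96396943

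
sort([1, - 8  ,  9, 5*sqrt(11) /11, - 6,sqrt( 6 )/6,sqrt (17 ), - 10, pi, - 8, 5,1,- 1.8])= [ - 10, - 8, - 8 ,  -  6,  -  1.8,sqrt( 6)/6,1,1, 5*sqrt(11)/11,  pi , sqrt(17 ),5,9]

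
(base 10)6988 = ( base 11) 5283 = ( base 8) 15514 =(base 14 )2792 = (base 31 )78d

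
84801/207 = 409 +2/3=409.67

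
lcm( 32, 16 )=32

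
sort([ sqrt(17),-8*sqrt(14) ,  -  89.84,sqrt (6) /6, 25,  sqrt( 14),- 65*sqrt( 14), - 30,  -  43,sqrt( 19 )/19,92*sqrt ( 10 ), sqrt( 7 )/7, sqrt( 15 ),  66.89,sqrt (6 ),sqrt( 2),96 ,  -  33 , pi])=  [ - 65*sqrt( 14), - 89.84,-43,  -  33, - 30,-8*sqrt( 14 ),sqrt ( 19 )/19,sqrt(7 ) /7,sqrt(6)/6,sqrt (2),sqrt(6 ),pi,  sqrt( 14 ),sqrt(15 ),sqrt( 17 ),25, 66.89, 96, 92*sqrt( 10 )]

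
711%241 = 229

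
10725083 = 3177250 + 7547833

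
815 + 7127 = 7942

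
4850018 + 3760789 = 8610807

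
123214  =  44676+78538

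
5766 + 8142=13908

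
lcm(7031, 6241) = 555449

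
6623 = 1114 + 5509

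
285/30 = 9 + 1/2=9.50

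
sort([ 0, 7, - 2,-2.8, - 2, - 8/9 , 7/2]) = [ - 2.8, - 2,-2, - 8/9, 0 , 7/2,7 ] 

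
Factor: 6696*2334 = 2^4*3^4*31^1*389^1 = 15628464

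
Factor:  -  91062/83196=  - 5059/4622= - 2^( - 1 )*2311^( - 1 ) *5059^1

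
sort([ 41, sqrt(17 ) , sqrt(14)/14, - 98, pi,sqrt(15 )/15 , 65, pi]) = [ - 98,  sqrt(15 ) /15,sqrt(14)/14,pi,pi, sqrt(17) , 41,65 ] 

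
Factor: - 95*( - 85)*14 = 113050  =  2^1*5^2*7^1* 17^1 *19^1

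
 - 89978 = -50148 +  - 39830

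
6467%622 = 247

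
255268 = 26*9818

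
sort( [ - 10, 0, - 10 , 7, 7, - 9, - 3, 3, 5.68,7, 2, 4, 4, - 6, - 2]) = [ - 10, - 10, - 9, - 6,  -  3, - 2, 0, 2 , 3 , 4,4, 5.68,7,7, 7] 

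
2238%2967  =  2238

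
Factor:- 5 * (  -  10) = 50 = 2^1 * 5^2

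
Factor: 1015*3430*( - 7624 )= - 26542574800 = - 2^4*5^2 * 7^4*29^1*953^1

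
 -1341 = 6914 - 8255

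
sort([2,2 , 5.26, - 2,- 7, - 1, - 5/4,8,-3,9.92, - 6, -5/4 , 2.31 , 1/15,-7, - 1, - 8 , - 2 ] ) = [ - 8, - 7,-7, - 6,-3, - 2, - 2, - 5/4, - 5/4 ,-1, - 1, 1/15, 2,2, 2.31, 5.26,8,9.92]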